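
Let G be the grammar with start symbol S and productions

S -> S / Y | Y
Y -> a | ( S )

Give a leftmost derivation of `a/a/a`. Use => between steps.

S => S/Y => S/Y/Y => Y/Y/Y => a/Y/Y => a/a/Y => a/a/a

S => S/Y   [S -> S / Y]
S/Y => S/Y/Y   [S -> S / Y]
S/Y/Y => Y/Y/Y   [S -> Y]
Y/Y/Y => a/Y/Y   [Y -> a]
a/Y/Y => a/a/Y   [Y -> a]
a/a/Y => a/a/a   [Y -> a]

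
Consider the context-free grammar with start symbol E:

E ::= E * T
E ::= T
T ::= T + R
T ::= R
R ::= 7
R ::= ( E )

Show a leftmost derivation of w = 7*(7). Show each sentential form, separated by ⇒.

E ⇒ E*T   [E ::= E * T]
E*T ⇒ T*T   [E ::= T]
T*T ⇒ R*T   [T ::= R]
R*T ⇒ 7*T   [R ::= 7]
7*T ⇒ 7*R   [T ::= R]
7*R ⇒ 7*(E)   [R ::= ( E )]
7*(E) ⇒ 7*(T)   [E ::= T]
7*(T) ⇒ 7*(R)   [T ::= R]
7*(R) ⇒ 7*(7)   [R ::= 7]

E⇒E*T⇒T*T⇒R*T⇒7*T⇒7*R⇒7*(E)⇒7*(T)⇒7*(R)⇒7*(7)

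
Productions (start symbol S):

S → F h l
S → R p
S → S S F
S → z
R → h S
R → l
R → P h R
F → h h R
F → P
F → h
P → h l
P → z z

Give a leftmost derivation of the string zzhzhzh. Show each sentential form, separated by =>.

S => SSF   [S → S S F]
SSF => SSFSF   [S → S S F]
SSFSF => SSFSFSF   [S → S S F]
SSFSFSF => zSFSFSF   [S → z]
zSFSFSF => zzFSFSF   [S → z]
zzFSFSF => zzhSFSF   [F → h]
zzhSFSF => zzhzFSF   [S → z]
zzhzFSF => zzhzhSF   [F → h]
zzhzhSF => zzhzhzF   [S → z]
zzhzhzF => zzhzhzh   [F → h]

S => SSF => SSFSF => SSFSFSF => zSFSFSF => zzFSFSF => zzhSFSF => zzhzFSF => zzhzhSF => zzhzhzF => zzhzhzh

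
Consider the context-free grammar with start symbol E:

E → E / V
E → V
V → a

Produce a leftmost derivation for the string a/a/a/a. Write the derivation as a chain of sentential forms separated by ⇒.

E⇒E/V⇒E/V/V⇒E/V/V/V⇒V/V/V/V⇒a/V/V/V⇒a/a/V/V⇒a/a/a/V⇒a/a/a/a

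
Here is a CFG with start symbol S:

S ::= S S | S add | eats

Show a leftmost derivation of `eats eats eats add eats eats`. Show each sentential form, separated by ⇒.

S ⇒ S S ⇒ S S S ⇒ S add S S ⇒ S S add S S ⇒ S S S add S S ⇒ eats S S add S S ⇒ eats eats S add S S ⇒ eats eats eats add S S ⇒ eats eats eats add eats S ⇒ eats eats eats add eats eats

S ⇒ S S   [S ::= S S]
S S ⇒ S S S   [S ::= S S]
S S S ⇒ S add S S   [S ::= S add]
S add S S ⇒ S S add S S   [S ::= S S]
S S add S S ⇒ S S S add S S   [S ::= S S]
S S S add S S ⇒ eats S S add S S   [S ::= eats]
eats S S add S S ⇒ eats eats S add S S   [S ::= eats]
eats eats S add S S ⇒ eats eats eats add S S   [S ::= eats]
eats eats eats add S S ⇒ eats eats eats add eats S   [S ::= eats]
eats eats eats add eats S ⇒ eats eats eats add eats eats   [S ::= eats]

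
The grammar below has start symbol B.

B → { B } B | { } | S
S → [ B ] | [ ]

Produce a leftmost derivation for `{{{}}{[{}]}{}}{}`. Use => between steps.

B => {B}B   [B → { B } B]
{B}B => {{B}B}B   [B → { B } B]
{{B}B}B => {{{}}B}B   [B → { }]
{{{}}B}B => {{{}}{B}B}B   [B → { B } B]
{{{}}{B}B}B => {{{}}{S}B}B   [B → S]
{{{}}{S}B}B => {{{}}{[B]}B}B   [S → [ B ]]
{{{}}{[B]}B}B => {{{}}{[{}]}B}B   [B → { }]
{{{}}{[{}]}B}B => {{{}}{[{}]}{}}B   [B → { }]
{{{}}{[{}]}{}}B => {{{}}{[{}]}{}}{}   [B → { }]

B => {B}B => {{B}B}B => {{{}}B}B => {{{}}{B}B}B => {{{}}{S}B}B => {{{}}{[B]}B}B => {{{}}{[{}]}B}B => {{{}}{[{}]}{}}B => {{{}}{[{}]}{}}{}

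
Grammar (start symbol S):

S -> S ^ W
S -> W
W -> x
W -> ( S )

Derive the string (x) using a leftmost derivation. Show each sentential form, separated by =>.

S => W   [S -> W]
W => (S)   [W -> ( S )]
(S) => (W)   [S -> W]
(W) => (x)   [W -> x]

S => W => (S) => (W) => (x)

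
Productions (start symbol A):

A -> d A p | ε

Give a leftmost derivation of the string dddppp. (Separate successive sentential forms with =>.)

A => dAp => ddApp => dddAppp => dddppp

A => dAp   [A -> d A p]
dAp => ddApp   [A -> d A p]
ddApp => dddAppp   [A -> d A p]
dddAppp => dddppp   [A -> ε]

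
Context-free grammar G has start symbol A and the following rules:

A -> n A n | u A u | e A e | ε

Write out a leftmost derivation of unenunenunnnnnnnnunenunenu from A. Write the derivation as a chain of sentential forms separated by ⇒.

A ⇒ uAu ⇒ unAnu ⇒ uneAenu ⇒ unenAnenu ⇒ unenuAunenu ⇒ unenunAnunenu ⇒ unenuneAenunenu ⇒ unenunenAnenunenu ⇒ unenunenuAunenunenu ⇒ unenunenunAnunenunenu ⇒ unenunenunnAnnunenunenu ⇒ unenunenunnnAnnnunenunenu ⇒ unenunenunnnnAnnnnunenunenu ⇒ unenunenunnnnnnnnunenunenu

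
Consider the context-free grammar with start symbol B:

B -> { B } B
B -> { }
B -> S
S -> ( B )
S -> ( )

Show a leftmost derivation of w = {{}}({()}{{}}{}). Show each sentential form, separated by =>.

B => {B}B   [B -> { B } B]
{B}B => {{}}B   [B -> { }]
{{}}B => {{}}S   [B -> S]
{{}}S => {{}}(B)   [S -> ( B )]
{{}}(B) => {{}}({B}B)   [B -> { B } B]
{{}}({B}B) => {{}}({S}B)   [B -> S]
{{}}({S}B) => {{}}({()}B)   [S -> ( )]
{{}}({()}B) => {{}}({()}{B}B)   [B -> { B } B]
{{}}({()}{B}B) => {{}}({()}{{}}B)   [B -> { }]
{{}}({()}{{}}B) => {{}}({()}{{}}{})   [B -> { }]

B => {B}B => {{}}B => {{}}S => {{}}(B) => {{}}({B}B) => {{}}({S}B) => {{}}({()}B) => {{}}({()}{B}B) => {{}}({()}{{}}B) => {{}}({()}{{}}{})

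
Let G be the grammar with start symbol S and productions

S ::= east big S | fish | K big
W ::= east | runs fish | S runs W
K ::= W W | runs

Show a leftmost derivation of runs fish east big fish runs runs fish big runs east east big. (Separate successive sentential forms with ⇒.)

S ⇒ K big   [S ::= K big]
K big ⇒ W W big   [K ::= W W]
W W big ⇒ S runs W W big   [W ::= S runs W]
S runs W W big ⇒ K big runs W W big   [S ::= K big]
K big runs W W big ⇒ W W big runs W W big   [K ::= W W]
W W big runs W W big ⇒ runs fish W big runs W W big   [W ::= runs fish]
runs fish W big runs W W big ⇒ runs fish S runs W big runs W W big   [W ::= S runs W]
runs fish S runs W big runs W W big ⇒ runs fish east big S runs W big runs W W big   [S ::= east big S]
runs fish east big S runs W big runs W W big ⇒ runs fish east big fish runs W big runs W W big   [S ::= fish]
runs fish east big fish runs W big runs W W big ⇒ runs fish east big fish runs runs fish big runs W W big   [W ::= runs fish]
runs fish east big fish runs runs fish big runs W W big ⇒ runs fish east big fish runs runs fish big runs east W big   [W ::= east]
runs fish east big fish runs runs fish big runs east W big ⇒ runs fish east big fish runs runs fish big runs east east big   [W ::= east]

S ⇒ K big ⇒ W W big ⇒ S runs W W big ⇒ K big runs W W big ⇒ W W big runs W W big ⇒ runs fish W big runs W W big ⇒ runs fish S runs W big runs W W big ⇒ runs fish east big S runs W big runs W W big ⇒ runs fish east big fish runs W big runs W W big ⇒ runs fish east big fish runs runs fish big runs W W big ⇒ runs fish east big fish runs runs fish big runs east W big ⇒ runs fish east big fish runs runs fish big runs east east big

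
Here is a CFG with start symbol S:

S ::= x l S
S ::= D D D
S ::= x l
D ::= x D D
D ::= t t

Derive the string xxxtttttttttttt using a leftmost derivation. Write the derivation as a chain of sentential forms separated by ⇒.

S ⇒ DDD ⇒ xDDDD ⇒ xxDDDDD ⇒ xxxDDDDDD ⇒ xxxttDDDDD ⇒ xxxttttDDDD ⇒ xxxttttttDDD ⇒ xxxttttttttDD ⇒ xxxttttttttttD ⇒ xxxtttttttttttt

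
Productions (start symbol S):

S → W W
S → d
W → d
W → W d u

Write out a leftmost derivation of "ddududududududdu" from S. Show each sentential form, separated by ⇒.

S ⇒ WW ⇒ WduW ⇒ WduduW ⇒ WdududuW ⇒ WdudududuW ⇒ WdududududuW ⇒ WdudududududuW ⇒ ddudududududuW ⇒ ddudududududuWdu ⇒ ddududududududdu

S ⇒ WW   [S → W W]
WW ⇒ WduW   [W → W d u]
WduW ⇒ WduduW   [W → W d u]
WduduW ⇒ WdududuW   [W → W d u]
WdududuW ⇒ WdudududuW   [W → W d u]
WdudududuW ⇒ WdududududuW   [W → W d u]
WdududududuW ⇒ WdudududududuW   [W → W d u]
WdudududududuW ⇒ ddudududududuW   [W → d]
ddudududududuW ⇒ ddudududududuWdu   [W → W d u]
ddudududududuWdu ⇒ ddududududududdu   [W → d]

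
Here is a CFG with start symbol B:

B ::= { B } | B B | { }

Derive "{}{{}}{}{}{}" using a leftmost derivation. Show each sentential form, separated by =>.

B => BB   [B ::= B B]
BB => {}B   [B ::= { }]
{}B => {}BB   [B ::= B B]
{}BB => {}BBB   [B ::= B B]
{}BBB => {}BBBB   [B ::= B B]
{}BBBB => {}{B}BBB   [B ::= { B }]
{}{B}BBB => {}{{}}BBB   [B ::= { }]
{}{{}}BBB => {}{{}}{}BB   [B ::= { }]
{}{{}}{}BB => {}{{}}{}{}B   [B ::= { }]
{}{{}}{}{}B => {}{{}}{}{}{}   [B ::= { }]

B => BB => {}B => {}BB => {}BBB => {}BBBB => {}{B}BBB => {}{{}}BBB => {}{{}}{}BB => {}{{}}{}{}B => {}{{}}{}{}{}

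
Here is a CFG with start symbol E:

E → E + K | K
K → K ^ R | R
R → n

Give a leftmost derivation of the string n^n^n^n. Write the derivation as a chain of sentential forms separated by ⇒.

E⇒K⇒K^R⇒K^R^R⇒K^R^R^R⇒R^R^R^R⇒n^R^R^R⇒n^n^R^R⇒n^n^n^R⇒n^n^n^n

E ⇒ K   [E → K]
K ⇒ K^R   [K → K ^ R]
K^R ⇒ K^R^R   [K → K ^ R]
K^R^R ⇒ K^R^R^R   [K → K ^ R]
K^R^R^R ⇒ R^R^R^R   [K → R]
R^R^R^R ⇒ n^R^R^R   [R → n]
n^R^R^R ⇒ n^n^R^R   [R → n]
n^n^R^R ⇒ n^n^n^R   [R → n]
n^n^n^R ⇒ n^n^n^n   [R → n]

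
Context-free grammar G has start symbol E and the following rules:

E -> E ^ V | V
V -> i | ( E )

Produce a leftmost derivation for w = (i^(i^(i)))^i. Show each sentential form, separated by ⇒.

E⇒E^V⇒V^V⇒(E)^V⇒(E^V)^V⇒(V^V)^V⇒(i^V)^V⇒(i^(E))^V⇒(i^(E^V))^V⇒(i^(V^V))^V⇒(i^(i^V))^V⇒(i^(i^(E)))^V⇒(i^(i^(V)))^V⇒(i^(i^(i)))^V⇒(i^(i^(i)))^i

E ⇒ E^V   [E -> E ^ V]
E^V ⇒ V^V   [E -> V]
V^V ⇒ (E)^V   [V -> ( E )]
(E)^V ⇒ (E^V)^V   [E -> E ^ V]
(E^V)^V ⇒ (V^V)^V   [E -> V]
(V^V)^V ⇒ (i^V)^V   [V -> i]
(i^V)^V ⇒ (i^(E))^V   [V -> ( E )]
(i^(E))^V ⇒ (i^(E^V))^V   [E -> E ^ V]
(i^(E^V))^V ⇒ (i^(V^V))^V   [E -> V]
(i^(V^V))^V ⇒ (i^(i^V))^V   [V -> i]
(i^(i^V))^V ⇒ (i^(i^(E)))^V   [V -> ( E )]
(i^(i^(E)))^V ⇒ (i^(i^(V)))^V   [E -> V]
(i^(i^(V)))^V ⇒ (i^(i^(i)))^V   [V -> i]
(i^(i^(i)))^V ⇒ (i^(i^(i)))^i   [V -> i]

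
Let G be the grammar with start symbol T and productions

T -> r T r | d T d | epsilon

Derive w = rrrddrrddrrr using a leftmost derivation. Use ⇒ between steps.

T⇒rTr⇒rrTrr⇒rrrTrrr⇒rrrdTdrrr⇒rrrddTddrrr⇒rrrddrTrddrrr⇒rrrddrrddrrr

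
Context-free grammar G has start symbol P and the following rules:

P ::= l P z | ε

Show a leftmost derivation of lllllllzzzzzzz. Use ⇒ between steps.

P ⇒ lPz ⇒ llPzz ⇒ lllPzzz ⇒ llllPzzzz ⇒ lllllPzzzzz ⇒ llllllPzzzzzz ⇒ lllllllPzzzzzzz ⇒ lllllllzzzzzzz

P ⇒ lPz   [P ::= l P z]
lPz ⇒ llPzz   [P ::= l P z]
llPzz ⇒ lllPzzz   [P ::= l P z]
lllPzzz ⇒ llllPzzzz   [P ::= l P z]
llllPzzzz ⇒ lllllPzzzzz   [P ::= l P z]
lllllPzzzzz ⇒ llllllPzzzzzz   [P ::= l P z]
llllllPzzzzzz ⇒ lllllllPzzzzzzz   [P ::= l P z]
lllllllPzzzzzzz ⇒ lllllllzzzzzzz   [P ::= ε]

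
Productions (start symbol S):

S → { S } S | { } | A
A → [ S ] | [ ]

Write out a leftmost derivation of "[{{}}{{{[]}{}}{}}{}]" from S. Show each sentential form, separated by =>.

S => A   [S → A]
A => [S]   [A → [ S ]]
[S] => [{S}S]   [S → { S } S]
[{S}S] => [{{}}S]   [S → { }]
[{{}}S] => [{{}}{S}S]   [S → { S } S]
[{{}}{S}S] => [{{}}{{S}S}S]   [S → { S } S]
[{{}}{{S}S}S] => [{{}}{{{S}S}S}S]   [S → { S } S]
[{{}}{{{S}S}S}S] => [{{}}{{{A}S}S}S]   [S → A]
[{{}}{{{A}S}S}S] => [{{}}{{{[]}S}S}S]   [A → [ ]]
[{{}}{{{[]}S}S}S] => [{{}}{{{[]}{}}S}S]   [S → { }]
[{{}}{{{[]}{}}S}S] => [{{}}{{{[]}{}}{}}S]   [S → { }]
[{{}}{{{[]}{}}{}}S] => [{{}}{{{[]}{}}{}}{}]   [S → { }]

S=>A=>[S]=>[{S}S]=>[{{}}S]=>[{{}}{S}S]=>[{{}}{{S}S}S]=>[{{}}{{{S}S}S}S]=>[{{}}{{{A}S}S}S]=>[{{}}{{{[]}S}S}S]=>[{{}}{{{[]}{}}S}S]=>[{{}}{{{[]}{}}{}}S]=>[{{}}{{{[]}{}}{}}{}]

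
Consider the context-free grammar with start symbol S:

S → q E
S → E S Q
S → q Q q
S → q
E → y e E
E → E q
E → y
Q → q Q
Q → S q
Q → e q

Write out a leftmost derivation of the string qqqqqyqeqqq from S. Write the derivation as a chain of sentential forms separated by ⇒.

S ⇒ qQq   [S → q Q q]
qQq ⇒ qqQq   [Q → q Q]
qqQq ⇒ qqqQq   [Q → q Q]
qqqQq ⇒ qqqqQq   [Q → q Q]
qqqqQq ⇒ qqqqqQq   [Q → q Q]
qqqqqQq ⇒ qqqqqSqq   [Q → S q]
qqqqqSqq ⇒ qqqqqESQqq   [S → E S Q]
qqqqqESQqq ⇒ qqqqqySQqq   [E → y]
qqqqqySQqq ⇒ qqqqqyqQqq   [S → q]
qqqqqyqQqq ⇒ qqqqqyqeqqq   [Q → e q]

S ⇒ qQq ⇒ qqQq ⇒ qqqQq ⇒ qqqqQq ⇒ qqqqqQq ⇒ qqqqqSqq ⇒ qqqqqESQqq ⇒ qqqqqySQqq ⇒ qqqqqyqQqq ⇒ qqqqqyqeqqq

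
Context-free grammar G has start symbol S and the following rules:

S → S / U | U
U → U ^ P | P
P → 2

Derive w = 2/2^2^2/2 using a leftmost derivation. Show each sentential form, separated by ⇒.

S ⇒ S/U   [S → S / U]
S/U ⇒ S/U/U   [S → S / U]
S/U/U ⇒ U/U/U   [S → U]
U/U/U ⇒ P/U/U   [U → P]
P/U/U ⇒ 2/U/U   [P → 2]
2/U/U ⇒ 2/U^P/U   [U → U ^ P]
2/U^P/U ⇒ 2/U^P^P/U   [U → U ^ P]
2/U^P^P/U ⇒ 2/P^P^P/U   [U → P]
2/P^P^P/U ⇒ 2/2^P^P/U   [P → 2]
2/2^P^P/U ⇒ 2/2^2^P/U   [P → 2]
2/2^2^P/U ⇒ 2/2^2^2/U   [P → 2]
2/2^2^2/U ⇒ 2/2^2^2/P   [U → P]
2/2^2^2/P ⇒ 2/2^2^2/2   [P → 2]

S ⇒ S/U ⇒ S/U/U ⇒ U/U/U ⇒ P/U/U ⇒ 2/U/U ⇒ 2/U^P/U ⇒ 2/U^P^P/U ⇒ 2/P^P^P/U ⇒ 2/2^P^P/U ⇒ 2/2^2^P/U ⇒ 2/2^2^2/U ⇒ 2/2^2^2/P ⇒ 2/2^2^2/2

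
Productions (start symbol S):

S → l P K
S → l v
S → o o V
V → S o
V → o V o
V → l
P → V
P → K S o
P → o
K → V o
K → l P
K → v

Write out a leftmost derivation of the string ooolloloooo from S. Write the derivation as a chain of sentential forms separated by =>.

S => ooV => oooVo => oooSoo => ooolPKoo => ooolVKoo => ooollKoo => ooollVooo => ooolloVoooo => ooolloloooo

S => ooV   [S → o o V]
ooV => oooVo   [V → o V o]
oooVo => oooSoo   [V → S o]
oooSoo => ooolPKoo   [S → l P K]
ooolPKoo => ooolVKoo   [P → V]
ooolVKoo => ooollKoo   [V → l]
ooollKoo => ooollVooo   [K → V o]
ooollVooo => ooolloVoooo   [V → o V o]
ooolloVoooo => ooolloloooo   [V → l]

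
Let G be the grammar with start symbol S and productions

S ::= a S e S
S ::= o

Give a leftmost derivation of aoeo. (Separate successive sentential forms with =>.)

S=>aSeS=>aoeS=>aoeo

S => aSeS   [S ::= a S e S]
aSeS => aoeS   [S ::= o]
aoeS => aoeo   [S ::= o]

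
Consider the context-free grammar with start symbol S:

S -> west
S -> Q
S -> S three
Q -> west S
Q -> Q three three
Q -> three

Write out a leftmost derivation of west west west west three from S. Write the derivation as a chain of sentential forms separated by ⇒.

S ⇒ Q   [S -> Q]
Q ⇒ west S   [Q -> west S]
west S ⇒ west Q   [S -> Q]
west Q ⇒ west west S   [Q -> west S]
west west S ⇒ west west Q   [S -> Q]
west west Q ⇒ west west west S   [Q -> west S]
west west west S ⇒ west west west S three   [S -> S three]
west west west S three ⇒ west west west west three   [S -> west]

S ⇒ Q ⇒ west S ⇒ west Q ⇒ west west S ⇒ west west Q ⇒ west west west S ⇒ west west west S three ⇒ west west west west three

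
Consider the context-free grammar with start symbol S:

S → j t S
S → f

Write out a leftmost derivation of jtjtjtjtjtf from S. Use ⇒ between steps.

S ⇒ jtS ⇒ jtjtS ⇒ jtjtjtS ⇒ jtjtjtjtS ⇒ jtjtjtjtjtS ⇒ jtjtjtjtjtf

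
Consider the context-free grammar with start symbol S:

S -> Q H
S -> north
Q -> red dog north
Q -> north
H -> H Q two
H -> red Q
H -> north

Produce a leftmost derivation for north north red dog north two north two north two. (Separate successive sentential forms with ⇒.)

S ⇒ Q H ⇒ north H ⇒ north H Q two ⇒ north H Q two Q two ⇒ north H Q two Q two Q two ⇒ north north Q two Q two Q two ⇒ north north red dog north two Q two Q two ⇒ north north red dog north two north two Q two ⇒ north north red dog north two north two north two

S ⇒ Q H   [S -> Q H]
Q H ⇒ north H   [Q -> north]
north H ⇒ north H Q two   [H -> H Q two]
north H Q two ⇒ north H Q two Q two   [H -> H Q two]
north H Q two Q two ⇒ north H Q two Q two Q two   [H -> H Q two]
north H Q two Q two Q two ⇒ north north Q two Q two Q two   [H -> north]
north north Q two Q two Q two ⇒ north north red dog north two Q two Q two   [Q -> red dog north]
north north red dog north two Q two Q two ⇒ north north red dog north two north two Q two   [Q -> north]
north north red dog north two north two Q two ⇒ north north red dog north two north two north two   [Q -> north]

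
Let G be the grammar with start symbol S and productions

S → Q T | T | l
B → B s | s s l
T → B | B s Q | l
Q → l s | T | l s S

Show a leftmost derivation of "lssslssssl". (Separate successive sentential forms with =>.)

S => QT => lsT => lsBsQ => lsBssQ => lsBsssQ => lsBssssQ => lssslssssQ => lssslssssT => lssslssssl

S => QT   [S → Q T]
QT => lsT   [Q → l s]
lsT => lsBsQ   [T → B s Q]
lsBsQ => lsBssQ   [B → B s]
lsBssQ => lsBsssQ   [B → B s]
lsBsssQ => lsBssssQ   [B → B s]
lsBssssQ => lssslssssQ   [B → s s l]
lssslssssQ => lssslssssT   [Q → T]
lssslssssT => lssslssssl   [T → l]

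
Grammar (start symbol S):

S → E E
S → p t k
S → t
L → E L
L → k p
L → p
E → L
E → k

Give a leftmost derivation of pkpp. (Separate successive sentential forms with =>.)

S => EE => LE => pE => pL => pEL => pLL => pkpL => pkpp

S => EE   [S → E E]
EE => LE   [E → L]
LE => pE   [L → p]
pE => pL   [E → L]
pL => pEL   [L → E L]
pEL => pLL   [E → L]
pLL => pkpL   [L → k p]
pkpL => pkpp   [L → p]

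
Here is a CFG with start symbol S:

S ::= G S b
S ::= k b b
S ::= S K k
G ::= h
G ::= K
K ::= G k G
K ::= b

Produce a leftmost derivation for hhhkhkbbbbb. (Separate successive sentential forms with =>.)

S => GSb => hSb => hGSbb => hhSbb => hhGSbbb => hhKSbbb => hhGkGSbbb => hhhkGSbbb => hhhkhSbbb => hhhkhkbbbbb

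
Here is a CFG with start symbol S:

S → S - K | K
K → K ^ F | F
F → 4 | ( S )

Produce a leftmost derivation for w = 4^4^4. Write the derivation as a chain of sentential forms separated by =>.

S => K => K^F => K^F^F => F^F^F => 4^F^F => 4^4^F => 4^4^4

S => K   [S → K]
K => K^F   [K → K ^ F]
K^F => K^F^F   [K → K ^ F]
K^F^F => F^F^F   [K → F]
F^F^F => 4^F^F   [F → 4]
4^F^F => 4^4^F   [F → 4]
4^4^F => 4^4^4   [F → 4]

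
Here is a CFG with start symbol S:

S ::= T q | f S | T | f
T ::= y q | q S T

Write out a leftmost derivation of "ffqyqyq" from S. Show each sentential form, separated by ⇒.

S ⇒ fS   [S ::= f S]
fS ⇒ ffS   [S ::= f S]
ffS ⇒ ffT   [S ::= T]
ffT ⇒ ffqST   [T ::= q S T]
ffqST ⇒ ffqTT   [S ::= T]
ffqTT ⇒ ffqyqT   [T ::= y q]
ffqyqT ⇒ ffqyqyq   [T ::= y q]

S⇒fS⇒ffS⇒ffT⇒ffqST⇒ffqTT⇒ffqyqT⇒ffqyqyq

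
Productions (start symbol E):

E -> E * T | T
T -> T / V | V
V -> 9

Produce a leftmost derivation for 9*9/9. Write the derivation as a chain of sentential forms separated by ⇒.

E ⇒ E*T ⇒ T*T ⇒ V*T ⇒ 9*T ⇒ 9*T/V ⇒ 9*V/V ⇒ 9*9/V ⇒ 9*9/9

E ⇒ E*T   [E -> E * T]
E*T ⇒ T*T   [E -> T]
T*T ⇒ V*T   [T -> V]
V*T ⇒ 9*T   [V -> 9]
9*T ⇒ 9*T/V   [T -> T / V]
9*T/V ⇒ 9*V/V   [T -> V]
9*V/V ⇒ 9*9/V   [V -> 9]
9*9/V ⇒ 9*9/9   [V -> 9]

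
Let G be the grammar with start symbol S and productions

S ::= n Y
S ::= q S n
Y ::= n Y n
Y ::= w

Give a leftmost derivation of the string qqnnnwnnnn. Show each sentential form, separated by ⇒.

S⇒qSn⇒qqSnn⇒qqnYnn⇒qqnnYnnn⇒qqnnnYnnnn⇒qqnnnwnnnn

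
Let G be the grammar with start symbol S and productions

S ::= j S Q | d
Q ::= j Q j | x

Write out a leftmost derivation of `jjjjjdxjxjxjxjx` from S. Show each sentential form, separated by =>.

S => jSQ => jjSQQ => jjjSQQQ => jjjjSQQQQ => jjjjjSQQQQQ => jjjjjdQQQQQ => jjjjjdxQQQQ => jjjjjdxjQjQQQ => jjjjjdxjxjQQQ => jjjjjdxjxjxQQ => jjjjjdxjxjxjQjQ => jjjjjdxjxjxjxjQ => jjjjjdxjxjxjxjx

S => jSQ   [S ::= j S Q]
jSQ => jjSQQ   [S ::= j S Q]
jjSQQ => jjjSQQQ   [S ::= j S Q]
jjjSQQQ => jjjjSQQQQ   [S ::= j S Q]
jjjjSQQQQ => jjjjjSQQQQQ   [S ::= j S Q]
jjjjjSQQQQQ => jjjjjdQQQQQ   [S ::= d]
jjjjjdQQQQQ => jjjjjdxQQQQ   [Q ::= x]
jjjjjdxQQQQ => jjjjjdxjQjQQQ   [Q ::= j Q j]
jjjjjdxjQjQQQ => jjjjjdxjxjQQQ   [Q ::= x]
jjjjjdxjxjQQQ => jjjjjdxjxjxQQ   [Q ::= x]
jjjjjdxjxjxQQ => jjjjjdxjxjxjQjQ   [Q ::= j Q j]
jjjjjdxjxjxjQjQ => jjjjjdxjxjxjxjQ   [Q ::= x]
jjjjjdxjxjxjxjQ => jjjjjdxjxjxjxjx   [Q ::= x]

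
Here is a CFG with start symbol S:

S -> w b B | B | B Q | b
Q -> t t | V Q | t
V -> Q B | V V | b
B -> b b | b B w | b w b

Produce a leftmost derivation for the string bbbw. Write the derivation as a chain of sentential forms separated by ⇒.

S⇒B⇒bBw⇒bbbw

S ⇒ B   [S -> B]
B ⇒ bBw   [B -> b B w]
bBw ⇒ bbbw   [B -> b b]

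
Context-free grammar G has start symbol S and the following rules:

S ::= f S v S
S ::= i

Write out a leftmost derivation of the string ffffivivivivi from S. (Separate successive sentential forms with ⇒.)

S ⇒ fSvS   [S ::= f S v S]
fSvS ⇒ ffSvSvS   [S ::= f S v S]
ffSvSvS ⇒ fffSvSvSvS   [S ::= f S v S]
fffSvSvSvS ⇒ ffffSvSvSvSvS   [S ::= f S v S]
ffffSvSvSvSvS ⇒ ffffivSvSvSvS   [S ::= i]
ffffivSvSvSvS ⇒ ffffivivSvSvS   [S ::= i]
ffffivivSvSvS ⇒ ffffivivivSvS   [S ::= i]
ffffivivivSvS ⇒ ffffivivivivS   [S ::= i]
ffffivivivivS ⇒ ffffivivivivi   [S ::= i]

S ⇒ fSvS ⇒ ffSvSvS ⇒ fffSvSvSvS ⇒ ffffSvSvSvSvS ⇒ ffffivSvSvSvS ⇒ ffffivivSvSvS ⇒ ffffivivivSvS ⇒ ffffivivivivS ⇒ ffffivivivivi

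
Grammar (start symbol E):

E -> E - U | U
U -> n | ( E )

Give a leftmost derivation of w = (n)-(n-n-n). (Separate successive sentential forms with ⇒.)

E ⇒ E-U ⇒ U-U ⇒ (E)-U ⇒ (U)-U ⇒ (n)-U ⇒ (n)-(E) ⇒ (n)-(E-U) ⇒ (n)-(E-U-U) ⇒ (n)-(U-U-U) ⇒ (n)-(n-U-U) ⇒ (n)-(n-n-U) ⇒ (n)-(n-n-n)

E ⇒ E-U   [E -> E - U]
E-U ⇒ U-U   [E -> U]
U-U ⇒ (E)-U   [U -> ( E )]
(E)-U ⇒ (U)-U   [E -> U]
(U)-U ⇒ (n)-U   [U -> n]
(n)-U ⇒ (n)-(E)   [U -> ( E )]
(n)-(E) ⇒ (n)-(E-U)   [E -> E - U]
(n)-(E-U) ⇒ (n)-(E-U-U)   [E -> E - U]
(n)-(E-U-U) ⇒ (n)-(U-U-U)   [E -> U]
(n)-(U-U-U) ⇒ (n)-(n-U-U)   [U -> n]
(n)-(n-U-U) ⇒ (n)-(n-n-U)   [U -> n]
(n)-(n-n-U) ⇒ (n)-(n-n-n)   [U -> n]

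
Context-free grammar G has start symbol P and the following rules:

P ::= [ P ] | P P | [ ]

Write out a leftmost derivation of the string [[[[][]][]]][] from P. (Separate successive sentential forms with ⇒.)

P ⇒ PP ⇒ [P]P ⇒ [[P]]P ⇒ [[PP]]P ⇒ [[[P]P]]P ⇒ [[[PP]P]]P ⇒ [[[[]P]P]]P ⇒ [[[[][]]P]]P ⇒ [[[[][]][]]]P ⇒ [[[[][]][]]][]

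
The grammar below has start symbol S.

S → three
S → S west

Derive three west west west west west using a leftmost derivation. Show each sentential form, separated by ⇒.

S ⇒ S west   [S → S west]
S west ⇒ S west west   [S → S west]
S west west ⇒ S west west west   [S → S west]
S west west west ⇒ S west west west west   [S → S west]
S west west west west ⇒ S west west west west west   [S → S west]
S west west west west west ⇒ three west west west west west   [S → three]

S ⇒ S west ⇒ S west west ⇒ S west west west ⇒ S west west west west ⇒ S west west west west west ⇒ three west west west west west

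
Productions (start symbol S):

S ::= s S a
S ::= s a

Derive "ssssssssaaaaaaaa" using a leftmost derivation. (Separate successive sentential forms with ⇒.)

S ⇒ sSa   [S ::= s S a]
sSa ⇒ ssSaa   [S ::= s S a]
ssSaa ⇒ sssSaaa   [S ::= s S a]
sssSaaa ⇒ ssssSaaaa   [S ::= s S a]
ssssSaaaa ⇒ sssssSaaaaa   [S ::= s S a]
sssssSaaaaa ⇒ ssssssSaaaaaa   [S ::= s S a]
ssssssSaaaaaa ⇒ sssssssSaaaaaaa   [S ::= s S a]
sssssssSaaaaaaa ⇒ ssssssssaaaaaaaa   [S ::= s a]

S ⇒ sSa ⇒ ssSaa ⇒ sssSaaa ⇒ ssssSaaaa ⇒ sssssSaaaaa ⇒ ssssssSaaaaaa ⇒ sssssssSaaaaaaa ⇒ ssssssssaaaaaaaa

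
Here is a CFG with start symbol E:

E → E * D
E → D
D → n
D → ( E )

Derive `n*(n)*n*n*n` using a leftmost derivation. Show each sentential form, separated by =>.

E => E*D   [E → E * D]
E*D => E*D*D   [E → E * D]
E*D*D => E*D*D*D   [E → E * D]
E*D*D*D => E*D*D*D*D   [E → E * D]
E*D*D*D*D => D*D*D*D*D   [E → D]
D*D*D*D*D => n*D*D*D*D   [D → n]
n*D*D*D*D => n*(E)*D*D*D   [D → ( E )]
n*(E)*D*D*D => n*(D)*D*D*D   [E → D]
n*(D)*D*D*D => n*(n)*D*D*D   [D → n]
n*(n)*D*D*D => n*(n)*n*D*D   [D → n]
n*(n)*n*D*D => n*(n)*n*n*D   [D → n]
n*(n)*n*n*D => n*(n)*n*n*n   [D → n]

E=>E*D=>E*D*D=>E*D*D*D=>E*D*D*D*D=>D*D*D*D*D=>n*D*D*D*D=>n*(E)*D*D*D=>n*(D)*D*D*D=>n*(n)*D*D*D=>n*(n)*n*D*D=>n*(n)*n*n*D=>n*(n)*n*n*n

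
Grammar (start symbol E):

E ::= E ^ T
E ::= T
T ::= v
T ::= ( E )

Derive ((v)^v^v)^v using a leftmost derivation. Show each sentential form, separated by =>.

E => E^T   [E ::= E ^ T]
E^T => T^T   [E ::= T]
T^T => (E)^T   [T ::= ( E )]
(E)^T => (E^T)^T   [E ::= E ^ T]
(E^T)^T => (E^T^T)^T   [E ::= E ^ T]
(E^T^T)^T => (T^T^T)^T   [E ::= T]
(T^T^T)^T => ((E)^T^T)^T   [T ::= ( E )]
((E)^T^T)^T => ((T)^T^T)^T   [E ::= T]
((T)^T^T)^T => ((v)^T^T)^T   [T ::= v]
((v)^T^T)^T => ((v)^v^T)^T   [T ::= v]
((v)^v^T)^T => ((v)^v^v)^T   [T ::= v]
((v)^v^v)^T => ((v)^v^v)^v   [T ::= v]

E => E^T => T^T => (E)^T => (E^T)^T => (E^T^T)^T => (T^T^T)^T => ((E)^T^T)^T => ((T)^T^T)^T => ((v)^T^T)^T => ((v)^v^T)^T => ((v)^v^v)^T => ((v)^v^v)^v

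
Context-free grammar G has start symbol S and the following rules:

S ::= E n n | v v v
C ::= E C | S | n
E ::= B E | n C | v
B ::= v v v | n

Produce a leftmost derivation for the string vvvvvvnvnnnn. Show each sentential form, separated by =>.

S => Enn   [S ::= E n n]
Enn => BEnn   [E ::= B E]
BEnn => vvvEnn   [B ::= v v v]
vvvEnn => vvvBEnn   [E ::= B E]
vvvBEnn => vvvvvvEnn   [B ::= v v v]
vvvvvvEnn => vvvvvvnCnn   [E ::= n C]
vvvvvvnCnn => vvvvvvnSnn   [C ::= S]
vvvvvvnSnn => vvvvvvnEnnnn   [S ::= E n n]
vvvvvvnEnnnn => vvvvvvnvnnnn   [E ::= v]

S=>Enn=>BEnn=>vvvEnn=>vvvBEnn=>vvvvvvEnn=>vvvvvvnCnn=>vvvvvvnSnn=>vvvvvvnEnnnn=>vvvvvvnvnnnn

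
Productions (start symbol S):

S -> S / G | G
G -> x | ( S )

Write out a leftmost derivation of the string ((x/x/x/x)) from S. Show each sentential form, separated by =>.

S => G => (S) => (G) => ((S)) => ((S/G)) => ((S/G/G)) => ((S/G/G/G)) => ((G/G/G/G)) => ((x/G/G/G)) => ((x/x/G/G)) => ((x/x/x/G)) => ((x/x/x/x))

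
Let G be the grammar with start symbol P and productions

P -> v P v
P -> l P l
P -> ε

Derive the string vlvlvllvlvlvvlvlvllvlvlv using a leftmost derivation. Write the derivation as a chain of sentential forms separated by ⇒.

P ⇒ vPv ⇒ vlPlv ⇒ vlvPvlv ⇒ vlvlPlvlv ⇒ vlvlvPvlvlv ⇒ vlvlvlPlvlvlv ⇒ vlvlvllPllvlvlv ⇒ vlvlvllvPvllvlvlv ⇒ vlvlvllvlPlvllvlvlv ⇒ vlvlvllvlvPvlvllvlvlv ⇒ vlvlvllvlvlPlvlvllvlvlv ⇒ vlvlvllvlvlvPvlvlvllvlvlv ⇒ vlvlvllvlvlvvlvlvllvlvlv

P ⇒ vPv   [P -> v P v]
vPv ⇒ vlPlv   [P -> l P l]
vlPlv ⇒ vlvPvlv   [P -> v P v]
vlvPvlv ⇒ vlvlPlvlv   [P -> l P l]
vlvlPlvlv ⇒ vlvlvPvlvlv   [P -> v P v]
vlvlvPvlvlv ⇒ vlvlvlPlvlvlv   [P -> l P l]
vlvlvlPlvlvlv ⇒ vlvlvllPllvlvlv   [P -> l P l]
vlvlvllPllvlvlv ⇒ vlvlvllvPvllvlvlv   [P -> v P v]
vlvlvllvPvllvlvlv ⇒ vlvlvllvlPlvllvlvlv   [P -> l P l]
vlvlvllvlPlvllvlvlv ⇒ vlvlvllvlvPvlvllvlvlv   [P -> v P v]
vlvlvllvlvPvlvllvlvlv ⇒ vlvlvllvlvlPlvlvllvlvlv   [P -> l P l]
vlvlvllvlvlPlvlvllvlvlv ⇒ vlvlvllvlvlvPvlvlvllvlvlv   [P -> v P v]
vlvlvllvlvlvPvlvlvllvlvlv ⇒ vlvlvllvlvlvvlvlvllvlvlv   [P -> ε]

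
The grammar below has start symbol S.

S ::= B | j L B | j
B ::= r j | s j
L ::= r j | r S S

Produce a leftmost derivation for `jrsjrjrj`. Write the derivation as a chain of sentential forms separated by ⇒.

S ⇒ jLB ⇒ jrSSB ⇒ jrBSB ⇒ jrsjSB ⇒ jrsjBB ⇒ jrsjrjB ⇒ jrsjrjrj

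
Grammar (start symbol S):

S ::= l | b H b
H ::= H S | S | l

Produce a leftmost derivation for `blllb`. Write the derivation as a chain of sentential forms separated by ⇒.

S ⇒ bHb   [S ::= b H b]
bHb ⇒ bHSb   [H ::= H S]
bHSb ⇒ bHSSb   [H ::= H S]
bHSSb ⇒ blSSb   [H ::= l]
blSSb ⇒ bllSb   [S ::= l]
bllSb ⇒ blllb   [S ::= l]

S ⇒ bHb ⇒ bHSb ⇒ bHSSb ⇒ blSSb ⇒ bllSb ⇒ blllb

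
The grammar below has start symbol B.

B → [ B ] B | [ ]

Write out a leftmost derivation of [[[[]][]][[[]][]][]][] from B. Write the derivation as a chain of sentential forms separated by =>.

B => [B]B => [[B]B]B => [[[B]B]B]B => [[[[]]B]B]B => [[[[]][]]B]B => [[[[]][]][B]B]B => [[[[]][]][[B]B]B]B => [[[[]][]][[[]]B]B]B => [[[[]][]][[[]][]]B]B => [[[[]][]][[[]][]][]]B => [[[[]][]][[[]][]][]][]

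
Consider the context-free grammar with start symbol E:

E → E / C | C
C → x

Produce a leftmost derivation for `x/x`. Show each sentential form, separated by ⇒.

E⇒E/C⇒C/C⇒x/C⇒x/x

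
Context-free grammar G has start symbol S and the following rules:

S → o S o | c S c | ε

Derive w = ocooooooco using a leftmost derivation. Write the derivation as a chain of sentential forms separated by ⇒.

S⇒oSo⇒ocSco⇒ocoSoco⇒ocooSooco⇒ocoooSoooco⇒ocooooooco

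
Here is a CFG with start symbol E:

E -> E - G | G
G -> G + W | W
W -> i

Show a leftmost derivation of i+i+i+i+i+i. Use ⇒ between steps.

E⇒G⇒G+W⇒G+W+W⇒G+W+W+W⇒G+W+W+W+W⇒G+W+W+W+W+W⇒W+W+W+W+W+W⇒i+W+W+W+W+W⇒i+i+W+W+W+W⇒i+i+i+W+W+W⇒i+i+i+i+W+W⇒i+i+i+i+i+W⇒i+i+i+i+i+i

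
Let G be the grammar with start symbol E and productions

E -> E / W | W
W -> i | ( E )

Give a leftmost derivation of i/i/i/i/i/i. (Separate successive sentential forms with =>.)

E => E/W => E/W/W => E/W/W/W => E/W/W/W/W => E/W/W/W/W/W => W/W/W/W/W/W => i/W/W/W/W/W => i/i/W/W/W/W => i/i/i/W/W/W => i/i/i/i/W/W => i/i/i/i/i/W => i/i/i/i/i/i

E => E/W   [E -> E / W]
E/W => E/W/W   [E -> E / W]
E/W/W => E/W/W/W   [E -> E / W]
E/W/W/W => E/W/W/W/W   [E -> E / W]
E/W/W/W/W => E/W/W/W/W/W   [E -> E / W]
E/W/W/W/W/W => W/W/W/W/W/W   [E -> W]
W/W/W/W/W/W => i/W/W/W/W/W   [W -> i]
i/W/W/W/W/W => i/i/W/W/W/W   [W -> i]
i/i/W/W/W/W => i/i/i/W/W/W   [W -> i]
i/i/i/W/W/W => i/i/i/i/W/W   [W -> i]
i/i/i/i/W/W => i/i/i/i/i/W   [W -> i]
i/i/i/i/i/W => i/i/i/i/i/i   [W -> i]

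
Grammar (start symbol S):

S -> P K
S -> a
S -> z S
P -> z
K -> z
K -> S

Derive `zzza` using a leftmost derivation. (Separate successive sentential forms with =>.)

S=>zS=>zzS=>zzPK=>zzzK=>zzzS=>zzza

S => zS   [S -> z S]
zS => zzS   [S -> z S]
zzS => zzPK   [S -> P K]
zzPK => zzzK   [P -> z]
zzzK => zzzS   [K -> S]
zzzS => zzza   [S -> a]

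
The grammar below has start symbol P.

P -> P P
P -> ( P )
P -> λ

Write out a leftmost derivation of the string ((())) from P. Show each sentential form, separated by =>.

P => PP => (P)P => (PP)P => (PPP)P => ((P)PP)P => ((PP)PP)P => (((P)P)PP)P => ((()P)PP)P => ((())PP)P => ((())P)P => ((()))P => ((()))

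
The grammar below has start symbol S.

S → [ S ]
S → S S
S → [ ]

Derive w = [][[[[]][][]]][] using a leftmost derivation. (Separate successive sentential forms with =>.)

S => SS => SSS => []SS => [][S]S => [][[S]]S => [][[SS]]S => [][[SSS]]S => [][[[S]SS]]S => [][[[[]]SS]]S => [][[[[]][]S]]S => [][[[[]][][]]]S => [][[[[]][][]]][]

S => SS   [S → S S]
SS => SSS   [S → S S]
SSS => []SS   [S → [ ]]
[]SS => [][S]S   [S → [ S ]]
[][S]S => [][[S]]S   [S → [ S ]]
[][[S]]S => [][[SS]]S   [S → S S]
[][[SS]]S => [][[SSS]]S   [S → S S]
[][[SSS]]S => [][[[S]SS]]S   [S → [ S ]]
[][[[S]SS]]S => [][[[[]]SS]]S   [S → [ ]]
[][[[[]]SS]]S => [][[[[]][]S]]S   [S → [ ]]
[][[[[]][]S]]S => [][[[[]][][]]]S   [S → [ ]]
[][[[[]][][]]]S => [][[[[]][][]]][]   [S → [ ]]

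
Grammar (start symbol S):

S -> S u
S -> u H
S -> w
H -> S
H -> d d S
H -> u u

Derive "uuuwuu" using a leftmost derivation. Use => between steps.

S=>uH=>uS=>uuH=>uuS=>uuuH=>uuuS=>uuuSu=>uuuSuu=>uuuwuu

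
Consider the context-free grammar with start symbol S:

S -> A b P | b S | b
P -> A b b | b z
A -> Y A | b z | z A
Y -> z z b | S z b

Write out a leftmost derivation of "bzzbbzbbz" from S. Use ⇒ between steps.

S ⇒ bS   [S -> b S]
bS ⇒ bAbP   [S -> A b P]
bAbP ⇒ bYAbP   [A -> Y A]
bYAbP ⇒ bzzbAbP   [Y -> z z b]
bzzbAbP ⇒ bzzbbzbP   [A -> b z]
bzzbbzbP ⇒ bzzbbzbbz   [P -> b z]

S ⇒ bS ⇒ bAbP ⇒ bYAbP ⇒ bzzbAbP ⇒ bzzbbzbP ⇒ bzzbbzbbz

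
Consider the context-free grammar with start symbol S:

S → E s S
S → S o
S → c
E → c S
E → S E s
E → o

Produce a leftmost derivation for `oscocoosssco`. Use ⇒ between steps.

S⇒EsS⇒SEssS⇒SoEssS⇒EsSoEssS⇒osSoEssS⇒oscoEssS⇒oscoSEsssS⇒oscoSoEsssS⇒oscocoEsssS⇒oscocoosssS⇒oscocoosssSo⇒oscocoosssco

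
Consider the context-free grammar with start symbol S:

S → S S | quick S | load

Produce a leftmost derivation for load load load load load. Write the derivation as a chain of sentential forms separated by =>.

S => S S => S S S => S S S S => load S S S => load S S S S => load load S S S => load load load S S => load load load load S => load load load load load

S => S S   [S → S S]
S S => S S S   [S → S S]
S S S => S S S S   [S → S S]
S S S S => load S S S   [S → load]
load S S S => load S S S S   [S → S S]
load S S S S => load load S S S   [S → load]
load load S S S => load load load S S   [S → load]
load load load S S => load load load load S   [S → load]
load load load load S => load load load load load   [S → load]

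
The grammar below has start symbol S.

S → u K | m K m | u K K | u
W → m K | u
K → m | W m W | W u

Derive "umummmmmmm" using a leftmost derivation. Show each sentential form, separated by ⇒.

S⇒uKK⇒uWmWK⇒umKmWK⇒umWmWmWK⇒umumWmWK⇒umummKmWK⇒umummmmWK⇒umummmmmKK⇒umummmmmmK⇒umummmmmmm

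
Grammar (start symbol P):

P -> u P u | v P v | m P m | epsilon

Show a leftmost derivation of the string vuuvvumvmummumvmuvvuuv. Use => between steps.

P => vPv   [P -> v P v]
vPv => vuPuv   [P -> u P u]
vuPuv => vuuPuuv   [P -> u P u]
vuuPuuv => vuuvPvuuv   [P -> v P v]
vuuvPvuuv => vuuvvPvvuuv   [P -> v P v]
vuuvvPvvuuv => vuuvvuPuvvuuv   [P -> u P u]
vuuvvuPuvvuuv => vuuvvumPmuvvuuv   [P -> m P m]
vuuvvumPmuvvuuv => vuuvvumvPvmuvvuuv   [P -> v P v]
vuuvvumvPvmuvvuuv => vuuvvumvmPmvmuvvuuv   [P -> m P m]
vuuvvumvmPmvmuvvuuv => vuuvvumvmuPumvmuvvuuv   [P -> u P u]
vuuvvumvmuPumvmuvvuuv => vuuvvumvmumPmumvmuvvuuv   [P -> m P m]
vuuvvumvmumPmumvmuvvuuv => vuuvvumvmummumvmuvvuuv   [P -> epsilon]

P=>vPv=>vuPuv=>vuuPuuv=>vuuvPvuuv=>vuuvvPvvuuv=>vuuvvuPuvvuuv=>vuuvvumPmuvvuuv=>vuuvvumvPvmuvvuuv=>vuuvvumvmPmvmuvvuuv=>vuuvvumvmuPumvmuvvuuv=>vuuvvumvmumPmumvmuvvuuv=>vuuvvumvmummumvmuvvuuv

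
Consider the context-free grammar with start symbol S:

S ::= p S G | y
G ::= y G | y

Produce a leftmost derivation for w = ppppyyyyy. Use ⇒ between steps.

S ⇒ pSG ⇒ ppSGG ⇒ pppSGGG ⇒ ppppSGGGG ⇒ ppppyGGGG ⇒ ppppyyGGG ⇒ ppppyyyGG ⇒ ppppyyyyG ⇒ ppppyyyyy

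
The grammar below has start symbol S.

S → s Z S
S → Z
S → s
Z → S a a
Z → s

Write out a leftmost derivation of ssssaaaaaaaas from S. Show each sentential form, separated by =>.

S => sZS   [S → s Z S]
sZS => sSaaS   [Z → S a a]
sSaaS => ssZSaaS   [S → s Z S]
ssZSaaS => sssSaaS   [Z → s]
sssSaaS => sssZaaS   [S → Z]
sssZaaS => sssSaaaaS   [Z → S a a]
sssSaaaaS => sssZaaaaS   [S → Z]
sssZaaaaS => sssSaaaaaaS   [Z → S a a]
sssSaaaaaaS => sssZaaaaaaS   [S → Z]
sssZaaaaaaS => sssSaaaaaaaaS   [Z → S a a]
sssSaaaaaaaaS => ssssaaaaaaaaS   [S → s]
ssssaaaaaaaaS => ssssaaaaaaaas   [S → s]

S => sZS => sSaaS => ssZSaaS => sssSaaS => sssZaaS => sssSaaaaS => sssZaaaaS => sssSaaaaaaS => sssZaaaaaaS => sssSaaaaaaaaS => ssssaaaaaaaaS => ssssaaaaaaaas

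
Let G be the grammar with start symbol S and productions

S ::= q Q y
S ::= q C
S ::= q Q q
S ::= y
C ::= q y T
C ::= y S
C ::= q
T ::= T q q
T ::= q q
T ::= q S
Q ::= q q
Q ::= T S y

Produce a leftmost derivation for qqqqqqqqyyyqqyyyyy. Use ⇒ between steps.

S ⇒ qQy   [S ::= q Q y]
qQy ⇒ qTSyy   [Q ::= T S y]
qTSyy ⇒ qqqSyy   [T ::= q q]
qqqSyy ⇒ qqqqQyyy   [S ::= q Q y]
qqqqQyyy ⇒ qqqqTSyyyy   [Q ::= T S y]
qqqqTSyyyy ⇒ qqqqTqqSyyyy   [T ::= T q q]
qqqqTqqSyyyy ⇒ qqqqqSqqSyyyy   [T ::= q S]
qqqqqSqqSyyyy ⇒ qqqqqqQyqqSyyyy   [S ::= q Q y]
qqqqqqQyqqSyyyy ⇒ qqqqqqTSyyqqSyyyy   [Q ::= T S y]
qqqqqqTSyyqqSyyyy ⇒ qqqqqqqqSyyqqSyyyy   [T ::= q q]
qqqqqqqqSyyqqSyyyy ⇒ qqqqqqqqyyyqqSyyyy   [S ::= y]
qqqqqqqqyyyqqSyyyy ⇒ qqqqqqqqyyyqqyyyyy   [S ::= y]

S ⇒ qQy ⇒ qTSyy ⇒ qqqSyy ⇒ qqqqQyyy ⇒ qqqqTSyyyy ⇒ qqqqTqqSyyyy ⇒ qqqqqSqqSyyyy ⇒ qqqqqqQyqqSyyyy ⇒ qqqqqqTSyyqqSyyyy ⇒ qqqqqqqqSyyqqSyyyy ⇒ qqqqqqqqyyyqqSyyyy ⇒ qqqqqqqqyyyqqyyyyy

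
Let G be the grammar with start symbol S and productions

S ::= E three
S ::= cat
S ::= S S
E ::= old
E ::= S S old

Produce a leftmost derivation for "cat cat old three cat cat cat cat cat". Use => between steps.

S => S S => S S S => S S S S => S S S S S => S S S S S S => E three S S S S S => S S old three S S S S S => cat S old three S S S S S => cat cat old three S S S S S => cat cat old three cat S S S S => cat cat old three cat cat S S S => cat cat old three cat cat cat S S => cat cat old three cat cat cat cat S => cat cat old three cat cat cat cat cat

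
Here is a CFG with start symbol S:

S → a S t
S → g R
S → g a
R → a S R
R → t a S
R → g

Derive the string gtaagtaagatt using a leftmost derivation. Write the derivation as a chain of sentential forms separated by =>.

S => gR   [S → g R]
gR => gtaS   [R → t a S]
gtaS => gtaaSt   [S → a S t]
gtaaSt => gtaagRt   [S → g R]
gtaagRt => gtaagtaSt   [R → t a S]
gtaagtaSt => gtaagtaaStt   [S → a S t]
gtaagtaaStt => gtaagtaagatt   [S → g a]

S => gR => gtaS => gtaaSt => gtaagRt => gtaagtaSt => gtaagtaaStt => gtaagtaagatt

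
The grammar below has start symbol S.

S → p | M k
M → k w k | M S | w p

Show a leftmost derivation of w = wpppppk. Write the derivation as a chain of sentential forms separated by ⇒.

S ⇒ Mk   [S → M k]
Mk ⇒ MSk   [M → M S]
MSk ⇒ MSSk   [M → M S]
MSSk ⇒ MSSSk   [M → M S]
MSSSk ⇒ MSSSSk   [M → M S]
MSSSSk ⇒ wpSSSSk   [M → w p]
wpSSSSk ⇒ wppSSSk   [S → p]
wppSSSk ⇒ wpppSSk   [S → p]
wpppSSk ⇒ wppppSk   [S → p]
wppppSk ⇒ wpppppk   [S → p]

S ⇒ Mk ⇒ MSk ⇒ MSSk ⇒ MSSSk ⇒ MSSSSk ⇒ wpSSSSk ⇒ wppSSSk ⇒ wpppSSk ⇒ wppppSk ⇒ wpppppk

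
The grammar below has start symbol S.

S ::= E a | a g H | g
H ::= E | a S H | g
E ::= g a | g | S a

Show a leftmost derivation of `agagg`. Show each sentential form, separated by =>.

S => agH => agaSH => agagH => agagg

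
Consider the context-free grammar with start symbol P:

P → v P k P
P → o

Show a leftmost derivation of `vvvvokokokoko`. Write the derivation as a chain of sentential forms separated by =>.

P => vPkP => vvPkPkP => vvvPkPkPkP => vvvvPkPkPkPkP => vvvvokPkPkPkP => vvvvokokPkPkP => vvvvokokokPkP => vvvvokokokokP => vvvvokokokoko

P => vPkP   [P → v P k P]
vPkP => vvPkPkP   [P → v P k P]
vvPkPkP => vvvPkPkPkP   [P → v P k P]
vvvPkPkPkP => vvvvPkPkPkPkP   [P → v P k P]
vvvvPkPkPkPkP => vvvvokPkPkPkP   [P → o]
vvvvokPkPkPkP => vvvvokokPkPkP   [P → o]
vvvvokokPkPkP => vvvvokokokPkP   [P → o]
vvvvokokokPkP => vvvvokokokokP   [P → o]
vvvvokokokokP => vvvvokokokoko   [P → o]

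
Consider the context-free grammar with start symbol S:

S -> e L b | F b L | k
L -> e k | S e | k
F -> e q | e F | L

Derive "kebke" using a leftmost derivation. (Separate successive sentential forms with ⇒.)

S ⇒ FbL   [S -> F b L]
FbL ⇒ LbL   [F -> L]
LbL ⇒ SebL   [L -> S e]
SebL ⇒ kebL   [S -> k]
kebL ⇒ kebSe   [L -> S e]
kebSe ⇒ kebke   [S -> k]

S⇒FbL⇒LbL⇒SebL⇒kebL⇒kebSe⇒kebke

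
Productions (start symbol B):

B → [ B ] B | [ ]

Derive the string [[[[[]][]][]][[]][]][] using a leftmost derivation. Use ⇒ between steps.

B ⇒ [B]B ⇒ [[B]B]B ⇒ [[[B]B]B]B ⇒ [[[[B]B]B]B]B ⇒ [[[[[]]B]B]B]B ⇒ [[[[[]][]]B]B]B ⇒ [[[[[]][]][]]B]B ⇒ [[[[[]][]][]][B]B]B ⇒ [[[[[]][]][]][[]]B]B ⇒ [[[[[]][]][]][[]][]]B ⇒ [[[[[]][]][]][[]][]][]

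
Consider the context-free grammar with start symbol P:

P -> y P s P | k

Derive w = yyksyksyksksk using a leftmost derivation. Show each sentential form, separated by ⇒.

P ⇒ yPsP ⇒ yyPsPsP ⇒ yyksPsP ⇒ yyksyPsPsP ⇒ yyksyksPsP ⇒ yyksyksyPsPsP ⇒ yyksyksyksPsP ⇒ yyksyksyksksP ⇒ yyksyksyksksk

P ⇒ yPsP   [P -> y P s P]
yPsP ⇒ yyPsPsP   [P -> y P s P]
yyPsPsP ⇒ yyksPsP   [P -> k]
yyksPsP ⇒ yyksyPsPsP   [P -> y P s P]
yyksyPsPsP ⇒ yyksyksPsP   [P -> k]
yyksyksPsP ⇒ yyksyksyPsPsP   [P -> y P s P]
yyksyksyPsPsP ⇒ yyksyksyksPsP   [P -> k]
yyksyksyksPsP ⇒ yyksyksyksksP   [P -> k]
yyksyksyksksP ⇒ yyksyksyksksk   [P -> k]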